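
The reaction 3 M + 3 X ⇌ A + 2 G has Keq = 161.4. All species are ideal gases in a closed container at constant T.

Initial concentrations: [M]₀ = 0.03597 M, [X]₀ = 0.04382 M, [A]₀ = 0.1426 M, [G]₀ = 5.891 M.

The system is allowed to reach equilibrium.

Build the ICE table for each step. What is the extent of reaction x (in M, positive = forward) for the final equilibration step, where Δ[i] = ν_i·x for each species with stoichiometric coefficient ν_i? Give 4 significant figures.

Q₀ = 1.2637e+09 vs Keq = 161.4 ⇒ Q>K, reverse
Step 1:
                   M          X          A          G
  init       0.03597    0.04382     0.1426      5.891
  Δ            0.363      0.363     -0.121     -0.242
  eq          0.3989     0.4068    0.02161      5.649
  solve Keq expr → x = -0.121; check Q = 161.4

x = -0.121 M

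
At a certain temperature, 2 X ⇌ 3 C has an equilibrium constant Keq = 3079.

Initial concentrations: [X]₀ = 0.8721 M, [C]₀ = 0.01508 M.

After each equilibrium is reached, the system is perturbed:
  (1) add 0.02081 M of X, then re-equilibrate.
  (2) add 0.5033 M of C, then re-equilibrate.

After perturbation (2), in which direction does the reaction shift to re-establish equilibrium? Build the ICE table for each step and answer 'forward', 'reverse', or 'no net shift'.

Direction: reverse

Q₀ = 4.5089e-06 vs Keq = 3079 ⇒ Q<K, forward
Step 1:
                  X         C
  init       0.8721   0.01508
  Δ         -0.8459     1.269
  eq        0.02622     1.284
  solve Keq expr → x = 0.4229; check Q = 3079
Then add 0.02081 M of X.
Step 2:
                  X         C
  init      0.04703     1.284
  Δ        -0.01989   0.02984
  eq        0.02714     1.314
  solve Keq expr → x = 0.009945; check Q = 3079
Then add 0.5033 M of C.
Step 3:
                  X         C
  init      0.02714     1.817
  Δ         0.01613  -0.02419
  eq        0.04326     1.793
  solve Keq expr → x = -0.008063; check Q = 3079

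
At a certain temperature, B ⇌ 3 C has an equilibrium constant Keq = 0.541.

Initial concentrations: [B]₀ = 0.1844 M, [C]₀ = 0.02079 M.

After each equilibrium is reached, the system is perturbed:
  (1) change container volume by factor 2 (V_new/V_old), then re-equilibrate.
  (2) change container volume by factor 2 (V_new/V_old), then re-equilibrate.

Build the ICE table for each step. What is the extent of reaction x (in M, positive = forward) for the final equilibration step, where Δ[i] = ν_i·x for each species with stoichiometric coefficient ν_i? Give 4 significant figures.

Q₀ = 4.8731e-05 vs Keq = 0.541 ⇒ Q<K, forward
Step 1:
                  B         C
  init       0.1844   0.02079
  Δ         -0.1082    0.3246
  eq        0.07619    0.3454
  solve Keq expr → x = 0.1082; check Q = 0.541
Then change container volume by factor 2 (V_new/V_old).
Step 2:
                  B         C
  init      0.03809    0.1727
  Δ        -0.01722   0.05165
  eq        0.02088    0.2244
  solve Keq expr → x = 0.01722; check Q = 0.541
Then change container volume by factor 2 (V_new/V_old).
Step 3:
                  B         C
  init      0.01044    0.1122
  Δ       -0.006281   0.01884
  eq       0.004158     0.131
  solve Keq expr → x = 0.006281; check Q = 0.541

x = 0.006281 M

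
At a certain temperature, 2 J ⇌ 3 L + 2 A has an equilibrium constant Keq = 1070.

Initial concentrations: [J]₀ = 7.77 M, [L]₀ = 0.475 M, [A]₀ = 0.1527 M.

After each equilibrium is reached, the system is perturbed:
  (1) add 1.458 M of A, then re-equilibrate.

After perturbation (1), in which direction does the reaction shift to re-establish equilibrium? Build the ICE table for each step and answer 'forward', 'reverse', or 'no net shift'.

Direction: reverse

Q₀ = 4.1392e-05 vs Keq = 1070 ⇒ Q<K, forward
Step 1:
                  J         L         A
  Initial      7.77     0.475    0.1527
  Change     -4.703     7.055     4.703
  Equil       3.067      7.53     4.856
  solve Keq expr → x = 2.352; check Q = 1070
Then add 1.458 M of A.
Step 2:
                  J         L         A
  Initial     3.067      7.53     6.314
  Change      0.336    -0.504    -0.336
  Equil       3.403     7.026     5.978
  solve Keq expr → x = -0.168; check Q = 1070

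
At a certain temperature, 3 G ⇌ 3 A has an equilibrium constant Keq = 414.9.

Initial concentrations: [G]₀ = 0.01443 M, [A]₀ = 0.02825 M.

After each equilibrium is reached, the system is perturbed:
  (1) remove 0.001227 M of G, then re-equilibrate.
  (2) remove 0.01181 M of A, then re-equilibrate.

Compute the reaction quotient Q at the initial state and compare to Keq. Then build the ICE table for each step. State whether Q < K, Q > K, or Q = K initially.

Q₀ = 7.503; Q < K (proceeds forward)

Q₀ = 7.503 vs Keq = 414.9 ⇒ Q<K, forward
Step 1:
                    G           A
  init        0.01443     0.02825
  Δ         -0.009384    0.009384
  eq         0.005046     0.03763
  solve Keq expr → x = 0.003128; check Q = 414.9
Then remove 0.001227 M of G.
Step 2:
                    G           A
  init       0.003819     0.03763
  Δ          0.001082   -0.001082
  eq         0.004901     0.03655
  solve Keq expr → x = -3.6065e-04; check Q = 414.9
Then remove 0.01181 M of A.
Step 3:
                    G           A
  init       0.004901     0.02474
  Δ         -0.001396    0.001396
  eq         0.003505     0.02614
  solve Keq expr → x = 4.6541e-04; check Q = 414.9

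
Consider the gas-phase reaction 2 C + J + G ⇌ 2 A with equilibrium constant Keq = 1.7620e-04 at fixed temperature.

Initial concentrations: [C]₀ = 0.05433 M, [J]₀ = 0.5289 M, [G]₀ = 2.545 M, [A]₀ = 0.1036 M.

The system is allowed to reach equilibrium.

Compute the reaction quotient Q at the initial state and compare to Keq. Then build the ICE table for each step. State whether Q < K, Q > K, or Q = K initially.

Q₀ = 2.701 vs Keq = 1.7620e-04 ⇒ Q>K, reverse
Step 1:
                  C         J         G         A
  init      0.05433    0.5289     2.545    0.1036
  Δ          0.1011   0.05054   0.05054   -0.1011
  eq         0.1554    0.5794     2.596   0.00253
  solve Keq expr → x = -0.05054; check Q = 1.7620e-04

Q₀ = 2.701; Q > K (proceeds reverse)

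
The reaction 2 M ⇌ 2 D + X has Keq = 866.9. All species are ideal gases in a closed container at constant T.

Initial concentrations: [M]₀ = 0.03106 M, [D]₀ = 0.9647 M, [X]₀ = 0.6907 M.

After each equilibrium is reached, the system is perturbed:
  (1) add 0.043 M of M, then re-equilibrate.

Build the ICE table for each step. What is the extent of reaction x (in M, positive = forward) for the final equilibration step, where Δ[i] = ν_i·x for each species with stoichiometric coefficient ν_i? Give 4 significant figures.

x = 0.0207 M

Q₀ = 666.3 vs Keq = 866.9 ⇒ Q<K, forward
Step 1:
                   M          D          X
  Initial    0.03106     0.9647     0.6907
  Change   -0.003689   0.003689   0.001845
  Equil      0.02737     0.9684     0.6925
  solve Keq expr → x = 0.001845; check Q = 866.9
Then add 0.043 M of M.
Step 2:
                   M          D          X
  Initial    0.07037     0.9684     0.6925
  Change    -0.04141    0.04141     0.0207
  Equil      0.02896       1.01     0.7132
  solve Keq expr → x = 0.0207; check Q = 866.9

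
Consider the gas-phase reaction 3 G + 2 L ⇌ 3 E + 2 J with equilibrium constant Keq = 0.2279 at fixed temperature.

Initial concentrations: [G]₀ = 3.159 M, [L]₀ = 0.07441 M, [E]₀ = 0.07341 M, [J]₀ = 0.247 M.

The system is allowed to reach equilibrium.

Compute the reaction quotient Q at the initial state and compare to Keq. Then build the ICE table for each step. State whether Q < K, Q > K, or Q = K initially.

Q₀ = 1.3828e-04 vs Keq = 0.2279 ⇒ Q<K, forward
Step 1:
                    G           L           E           J
  I             3.159     0.07441     0.07341       0.247
  C          -0.09853    -0.06569     0.09853     0.06569
  E              3.06    0.008722      0.1719      0.3127
  solve Keq expr → x = 0.03284; check Q = 0.2279

Q₀ = 1.3828e-04; Q < K (proceeds forward)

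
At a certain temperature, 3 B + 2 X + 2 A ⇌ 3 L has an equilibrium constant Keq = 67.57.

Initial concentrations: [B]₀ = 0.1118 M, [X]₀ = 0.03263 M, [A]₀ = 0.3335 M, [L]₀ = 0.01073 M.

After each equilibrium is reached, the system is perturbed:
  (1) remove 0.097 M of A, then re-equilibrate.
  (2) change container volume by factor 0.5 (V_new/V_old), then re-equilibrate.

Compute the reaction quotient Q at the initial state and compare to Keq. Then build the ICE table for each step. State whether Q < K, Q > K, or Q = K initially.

Q₀ = 7.465; Q < K (proceeds forward)

Q₀ = 7.465 vs Keq = 67.57 ⇒ Q<K, forward
Step 1:
                   B          X          A          L
  I           0.1118    0.03263     0.3335    0.01073
  C         -0.00767  -0.005113  -0.005113    0.00767
  E           0.1041    0.02752     0.3284     0.0184
  solve Keq expr → x = 0.002557; check Q = 67.57
Then remove 0.097 M of A.
Step 2:
                   B          X          A          L
  I           0.1041    0.02752     0.2314     0.0184
  C         0.002719   0.001813   0.001813  -0.002719
  E           0.1068    0.02933     0.2332    0.01568
  solve Keq expr → x = -9.0630e-04; check Q = 67.57
Then change container volume by factor 0.5 (V_new/V_old).
Step 3:
                   B          X          A          L
  I           0.2137    0.05866     0.4664    0.03136
  C         -0.02403   -0.01602   -0.01602    0.02403
  E           0.1897    0.04264     0.4504     0.0554
  solve Keq expr → x = 0.008011; check Q = 67.57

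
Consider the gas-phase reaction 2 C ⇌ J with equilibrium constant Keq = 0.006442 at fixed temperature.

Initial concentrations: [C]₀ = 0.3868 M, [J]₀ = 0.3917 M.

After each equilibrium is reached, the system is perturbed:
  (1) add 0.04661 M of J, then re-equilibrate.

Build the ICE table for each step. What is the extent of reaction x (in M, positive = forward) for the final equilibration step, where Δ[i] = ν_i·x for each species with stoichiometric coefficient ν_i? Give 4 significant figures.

x = -0.04521 M

Q₀ = 2.618 vs Keq = 0.006442 ⇒ Q>K, reverse
Step 1:
                    C           J
  init         0.3868      0.3917
  Δ            0.7663     -0.3831
  eq            1.153    0.008565
  solve Keq expr → x = -0.3831; check Q = 0.006442
Then add 0.04661 M of J.
Step 2:
                    C           J
  init          1.153     0.05518
  Δ           0.09043    -0.04521
  eq            1.243    0.009961
  solve Keq expr → x = -0.04521; check Q = 0.006442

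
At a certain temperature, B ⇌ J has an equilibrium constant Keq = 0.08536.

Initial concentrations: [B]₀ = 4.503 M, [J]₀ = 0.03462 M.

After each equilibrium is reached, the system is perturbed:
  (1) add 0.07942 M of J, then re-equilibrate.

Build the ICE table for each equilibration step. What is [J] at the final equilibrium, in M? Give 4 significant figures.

[J]_eq = 0.3631 M

Q₀ = 0.007688 vs Keq = 0.08536 ⇒ Q<K, forward
Step 1:
                   B          J
  init         4.503    0.03462
  Δ          -0.3222     0.3222
  eq           4.181     0.3569
  solve Keq expr → x = 0.3222; check Q = 0.08536
Then add 0.07942 M of J.
Step 2:
                   B          J
  init         4.181     0.4363
  Δ          0.07317   -0.07317
  eq           4.254     0.3631
  solve Keq expr → x = -0.07317; check Q = 0.08536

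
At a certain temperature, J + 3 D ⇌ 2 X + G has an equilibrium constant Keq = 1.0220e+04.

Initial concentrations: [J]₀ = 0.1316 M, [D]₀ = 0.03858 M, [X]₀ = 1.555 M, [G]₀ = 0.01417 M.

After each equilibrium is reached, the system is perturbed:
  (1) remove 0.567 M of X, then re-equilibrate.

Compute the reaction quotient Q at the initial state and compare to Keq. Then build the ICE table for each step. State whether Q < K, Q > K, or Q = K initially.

Q₀ = 4534 vs Keq = 1.0220e+04 ⇒ Q<K, forward
Step 1:
                    J           D           X           G
  I            0.1316     0.03858       1.555     0.01417
  C         -0.002434   -0.007301    0.004867    0.002434
  E            0.1292     0.03128        1.56      0.0166
  solve Keq expr → x = 0.002434; check Q = 1.0220e+04
Then remove 0.567 M of X.
Step 2:
                    J           D           X           G
  I            0.1292     0.03128      0.9929      0.0166
  C         -0.002297   -0.006892    0.004595    0.002297
  E            0.1269     0.02439      0.9975      0.0189
  solve Keq expr → x = 0.002297; check Q = 1.0220e+04

Q₀ = 4534; Q < K (proceeds forward)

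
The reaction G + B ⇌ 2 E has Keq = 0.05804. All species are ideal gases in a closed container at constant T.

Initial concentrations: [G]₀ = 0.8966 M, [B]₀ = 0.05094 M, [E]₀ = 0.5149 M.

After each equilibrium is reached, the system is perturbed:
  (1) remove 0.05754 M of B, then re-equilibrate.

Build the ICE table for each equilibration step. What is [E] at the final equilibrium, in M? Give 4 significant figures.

Q₀ = 5.805 vs Keq = 0.05804 ⇒ Q>K, reverse
Step 1:
                    G           B           E
  init         0.8966     0.05094      0.5149
  Δ             0.195       0.195     -0.3901
  eq            1.092       0.246      0.1248
  solve Keq expr → x = -0.195; check Q = 0.05804
Then remove 0.05754 M of B.
Step 2:
                    G           B           E
  init          1.092      0.1884      0.1248
  Δ           0.00666     0.00666    -0.01332
  eq            1.098      0.1951      0.1115
  solve Keq expr → x = -0.00666; check Q = 0.05804

[E]_eq = 0.1115 M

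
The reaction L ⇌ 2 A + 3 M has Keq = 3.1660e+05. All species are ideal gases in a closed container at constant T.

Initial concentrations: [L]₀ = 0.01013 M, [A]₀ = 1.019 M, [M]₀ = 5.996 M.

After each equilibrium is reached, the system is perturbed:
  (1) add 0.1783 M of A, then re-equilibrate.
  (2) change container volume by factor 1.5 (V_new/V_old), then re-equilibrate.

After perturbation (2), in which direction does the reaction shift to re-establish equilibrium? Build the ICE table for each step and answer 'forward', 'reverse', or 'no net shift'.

Direction: forward

Q₀ = 2.2097e+04 vs Keq = 3.1660e+05 ⇒ Q<K, forward
Step 1:
                   L          A          M
  Initial    0.01013      1.019      5.996
  Change   -0.009386    0.01877    0.02816
  Equil   7.4367e-04      1.038      6.024
  solve Keq expr → x = 0.009386; check Q = 3.1660e+05
Then add 0.1783 M of A.
Step 2:
                   L          A          M
  Initial 7.4367e-04      1.216      6.024
  Change  2.7615e-04 -5.5229e-04 -8.2844e-04
  Equil      0.00102      1.216      6.023
  solve Keq expr → x = -2.7615e-04; check Q = 3.1660e+05
Then change container volume by factor 1.5 (V_new/V_old).
Step 3:
                   L          A          M
  Initial 6.7988e-04     0.8103      4.016
  Change  -5.4506e-04    0.00109   0.001635
  Equil   1.3482e-04     0.8114      4.017
  solve Keq expr → x = 5.4506e-04; check Q = 3.1660e+05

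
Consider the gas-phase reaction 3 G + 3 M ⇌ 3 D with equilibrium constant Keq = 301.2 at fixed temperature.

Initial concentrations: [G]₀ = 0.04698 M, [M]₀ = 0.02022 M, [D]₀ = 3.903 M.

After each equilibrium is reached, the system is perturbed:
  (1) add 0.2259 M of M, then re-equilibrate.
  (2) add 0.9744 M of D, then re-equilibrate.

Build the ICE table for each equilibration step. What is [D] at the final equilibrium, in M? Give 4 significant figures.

[D]_eq = 4.224 M

Q₀ = 6.9361e+10 vs Keq = 301.2 ⇒ Q>K, reverse
Step 1:
                   G          M          D
  I          0.04698    0.02022      3.903
  C           0.6619     0.6619    -0.6619
  E           0.7089     0.6821      3.241
  solve Keq expr → x = -0.2206; check Q = 301.2
Then add 0.2259 M of M.
Step 2:
                   G          M          D
  I           0.7089      0.908      3.241
  C         -0.09588   -0.09588    0.09588
  E            0.613     0.8121      3.337
  solve Keq expr → x = 0.03196; check Q = 301.2
Then add 0.9744 M of D.
Step 3:
                   G          M          D
  I            0.613     0.8121      4.311
  C          0.08747    0.08747   -0.08747
  E           0.7005     0.8996      4.224
  solve Keq expr → x = -0.02916; check Q = 301.2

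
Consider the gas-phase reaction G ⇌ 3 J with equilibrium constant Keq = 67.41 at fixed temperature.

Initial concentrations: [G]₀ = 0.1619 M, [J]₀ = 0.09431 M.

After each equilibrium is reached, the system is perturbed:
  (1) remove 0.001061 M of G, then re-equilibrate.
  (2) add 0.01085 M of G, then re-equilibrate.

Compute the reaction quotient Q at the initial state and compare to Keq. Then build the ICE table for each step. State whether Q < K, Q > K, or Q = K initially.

Q₀ = 0.005181; Q < K (proceeds forward)

Q₀ = 0.005181 vs Keq = 67.41 ⇒ Q<K, forward
Step 1:
                  G         J
  Initial    0.1619   0.09431
  Change    -0.1591    0.4774
  Equil    0.002772    0.5717
  solve Keq expr → x = 0.1591; check Q = 67.41
Then remove 0.001061 M of G.
Step 2:
                  G         J
  Initial  0.001711    0.5717
  Change   0.001017 -0.003051
  Equil    0.002728    0.5686
  solve Keq expr → x = -0.001017; check Q = 67.41
Then add 0.01085 M of G.
Step 3:
                  G         J
  Initial   0.01358    0.5686
  Change   -0.01038   0.03113
  Equil    0.003201    0.5998
  solve Keq expr → x = 0.01038; check Q = 67.41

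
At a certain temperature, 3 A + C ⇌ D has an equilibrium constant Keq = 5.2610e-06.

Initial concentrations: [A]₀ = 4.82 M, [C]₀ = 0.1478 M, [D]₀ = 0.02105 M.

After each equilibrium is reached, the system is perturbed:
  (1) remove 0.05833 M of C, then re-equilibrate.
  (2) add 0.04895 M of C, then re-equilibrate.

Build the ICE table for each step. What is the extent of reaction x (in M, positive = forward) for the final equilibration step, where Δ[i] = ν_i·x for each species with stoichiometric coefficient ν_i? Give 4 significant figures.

x = 2.9959e-05 M

Q₀ = 0.001272 vs Keq = 5.2610e-06 ⇒ Q>K, reverse
Step 1:
                   A          C          D
  I             4.82     0.1478    0.02105
  C          0.06284    0.02095   -0.02095
  E            4.883     0.1687 1.0335e-04
  solve Keq expr → x = -0.02095; check Q = 5.2610e-06
Then remove 0.05833 M of C.
Step 2:
                   A          C          D
  I            4.883     0.1104 1.0335e-04
  C       1.0710e-04 3.5699e-05 -3.5699e-05
  E            4.883     0.1105 6.7653e-05
  solve Keq expr → x = -3.5699e-05; check Q = 5.2610e-06
Then add 0.04895 M of C.
Step 3:
                   A          C          D
  I            4.883     0.1594 6.7653e-05
  C       -8.9876e-05 -2.9959e-05 2.9959e-05
  E            4.883     0.1594 9.7612e-05
  solve Keq expr → x = 2.9959e-05; check Q = 5.2610e-06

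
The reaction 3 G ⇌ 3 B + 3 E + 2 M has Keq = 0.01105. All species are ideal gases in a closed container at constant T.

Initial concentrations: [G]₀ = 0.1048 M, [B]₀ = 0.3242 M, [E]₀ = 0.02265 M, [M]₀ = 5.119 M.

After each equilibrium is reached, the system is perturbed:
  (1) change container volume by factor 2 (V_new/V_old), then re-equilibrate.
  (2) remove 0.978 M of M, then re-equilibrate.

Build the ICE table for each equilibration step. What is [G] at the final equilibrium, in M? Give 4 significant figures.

Q₀ = 0.009014 vs Keq = 0.01105 ⇒ Q<K, forward
Step 1:
                   G          B          E          M
  init        0.1048     0.3242    0.02265      5.119
  Δ        -0.001217   0.001217   0.001217 8.1139e-04
  eq          0.1036     0.3254    0.02387       5.12
  solve Keq expr → x = 4.0569e-04; check Q = 0.01105
Then change container volume by factor 2 (V_new/V_old).
Step 2:
                   G          B          E          M
  init       0.05179     0.1627    0.01193       2.56
  Δ          -0.0137     0.0137     0.0137   0.009136
  eq         0.03809     0.1764    0.02564      2.569
  solve Keq expr → x = 0.004568; check Q = 0.01105
Then remove 0.978 M of M.
Step 3:
                   G          B          E          M
  init       0.03809     0.1764    0.02564      1.591
  Δ        -0.004581   0.004581   0.004581   0.003054
  eq         0.03351      0.181    0.03022      1.594
  solve Keq expr → x = 0.001527; check Q = 0.01105

[G]_eq = 0.03351 M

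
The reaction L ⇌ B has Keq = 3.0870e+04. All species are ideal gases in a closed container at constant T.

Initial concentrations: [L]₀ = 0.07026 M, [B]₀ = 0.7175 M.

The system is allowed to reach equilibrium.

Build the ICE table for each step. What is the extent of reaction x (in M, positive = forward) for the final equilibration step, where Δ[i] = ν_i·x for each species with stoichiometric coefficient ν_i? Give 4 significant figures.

x = 0.07023 M

Q₀ = 10.21 vs Keq = 3.0870e+04 ⇒ Q<K, forward
Step 1:
                  L         B
  I         0.07026    0.7175
  C        -0.07023   0.07023
  E       2.5518e-05    0.7877
  solve Keq expr → x = 0.07023; check Q = 3.0870e+04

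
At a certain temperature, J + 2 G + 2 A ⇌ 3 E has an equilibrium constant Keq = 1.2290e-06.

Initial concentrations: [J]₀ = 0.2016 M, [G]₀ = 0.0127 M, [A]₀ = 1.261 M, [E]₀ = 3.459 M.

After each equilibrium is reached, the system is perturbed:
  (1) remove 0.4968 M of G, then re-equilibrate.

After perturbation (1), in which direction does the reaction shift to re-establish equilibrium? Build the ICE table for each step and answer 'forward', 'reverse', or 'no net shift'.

Q₀ = 8.0043e+05 vs Keq = 1.2290e-06 ⇒ Q>K, reverse
Step 1:
                  J         G         A         E
  init       0.2016    0.0127     1.261     3.459
  Δ           1.137     2.274     2.274    -3.411
  eq          1.339     2.287     3.535   0.04756
  solve Keq expr → x = -1.137; check Q = 1.2290e-06
Then remove 0.4968 M of G.
Step 2:
                  J         G         A         E
  init        1.339      1.79     3.535   0.04756
  Δ        0.002345  0.004689  0.004689 -0.007034
  eq          1.341     1.795      3.54   0.04052
  solve Keq expr → x = -0.002345; check Q = 1.2290e-06

Direction: reverse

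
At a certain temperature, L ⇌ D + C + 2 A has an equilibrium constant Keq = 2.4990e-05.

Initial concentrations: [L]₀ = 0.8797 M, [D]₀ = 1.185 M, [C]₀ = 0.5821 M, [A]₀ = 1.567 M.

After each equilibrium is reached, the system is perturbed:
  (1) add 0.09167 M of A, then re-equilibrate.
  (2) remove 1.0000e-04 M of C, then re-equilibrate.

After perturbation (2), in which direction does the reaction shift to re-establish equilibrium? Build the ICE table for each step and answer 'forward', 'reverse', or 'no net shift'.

Q₀ = 1.925 vs Keq = 2.4990e-05 ⇒ Q>K, reverse
Step 1:
                   L          D          C          A
  Initial     0.8797      1.185     0.5821      1.567
  Change      0.5817    -0.5817    -0.5817     -1.163
  Equil        1.461     0.6033 3.7175e-04     0.4035
  solve Keq expr → x = -0.5817; check Q = 2.4990e-05
Then add 0.09167 M of A.
Step 2:
                   L          D          C          A
  Initial      1.461     0.6033 3.7175e-04     0.4952
  Change  1.2457e-04 -1.2457e-04 -1.2457e-04 -2.4914e-04
  Equil        1.462     0.6031 2.4718e-04      0.495
  solve Keq expr → x = -1.2457e-04; check Q = 2.4990e-05
Then remove 1.0000e-04 M of C.
Step 3:
                   L          D          C          A
  Initial      1.462     0.6031 1.4718e-04      0.495
  Change  -9.9743e-05 9.9743e-05 9.9743e-05 1.9949e-04
  Equil        1.461     0.6032 2.4692e-04     0.4952
  solve Keq expr → x = 9.9743e-05; check Q = 2.4990e-05

Direction: forward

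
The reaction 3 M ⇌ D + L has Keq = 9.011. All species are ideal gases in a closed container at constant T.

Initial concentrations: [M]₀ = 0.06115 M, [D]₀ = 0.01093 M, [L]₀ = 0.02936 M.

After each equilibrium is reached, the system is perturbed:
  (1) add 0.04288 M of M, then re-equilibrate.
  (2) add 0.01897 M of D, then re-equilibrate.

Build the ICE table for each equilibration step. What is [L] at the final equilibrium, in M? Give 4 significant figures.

[L]_eq = 0.04399 M

Q₀ = 1.403 vs Keq = 9.011 ⇒ Q<K, forward
Step 1:
                    M           D           L
  I           0.06115     0.01093     0.02936
  C           -0.0199    0.006635    0.006635
  E           0.04125     0.01756     0.03599
  solve Keq expr → x = 0.006635; check Q = 9.011
Then add 0.04288 M of M.
Step 2:
                    M           D           L
  I           0.08413     0.01756     0.03599
  C          -0.03158     0.01053     0.01053
  E           0.05254     0.02809     0.04652
  solve Keq expr → x = 0.01053; check Q = 9.011
Then add 0.01897 M of D.
Step 3:
                    M           D           L
  I           0.05254     0.04706     0.04652
  C           0.00759    -0.00253    -0.00253
  E           0.06013     0.04453     0.04399
  solve Keq expr → x = -0.00253; check Q = 9.011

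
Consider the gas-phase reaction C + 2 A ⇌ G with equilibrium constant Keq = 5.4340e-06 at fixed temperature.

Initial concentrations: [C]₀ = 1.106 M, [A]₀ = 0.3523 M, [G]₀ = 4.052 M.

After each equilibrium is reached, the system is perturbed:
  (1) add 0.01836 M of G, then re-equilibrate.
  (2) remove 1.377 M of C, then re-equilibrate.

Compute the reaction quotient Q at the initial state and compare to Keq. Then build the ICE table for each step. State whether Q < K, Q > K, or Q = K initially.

Q₀ = 29.52 vs Keq = 5.4340e-06 ⇒ Q>K, reverse
Step 1:
                   C          A          G
  init         1.106     0.3523      4.052
  Δ             4.05        8.1      -4.05
  eq           5.156      8.452   0.002002
  solve Keq expr → x = -4.05; check Q = 5.4340e-06
Then add 0.01836 M of G.
Step 2:
                   C          A          G
  init         5.156      8.452    0.02036
  Δ          0.01834    0.03667   -0.01834
  eq           5.174      8.489   0.002026
  solve Keq expr → x = -0.01834; check Q = 5.4340e-06
Then remove 1.377 M of C.
Step 3:
                   C          A          G
  init         3.797      8.489   0.002026
  Δ       5.3863e-04   0.001077 -5.3863e-04
  eq           3.798       8.49   0.001488
  solve Keq expr → x = -5.3863e-04; check Q = 5.4340e-06

Q₀ = 29.52; Q > K (proceeds reverse)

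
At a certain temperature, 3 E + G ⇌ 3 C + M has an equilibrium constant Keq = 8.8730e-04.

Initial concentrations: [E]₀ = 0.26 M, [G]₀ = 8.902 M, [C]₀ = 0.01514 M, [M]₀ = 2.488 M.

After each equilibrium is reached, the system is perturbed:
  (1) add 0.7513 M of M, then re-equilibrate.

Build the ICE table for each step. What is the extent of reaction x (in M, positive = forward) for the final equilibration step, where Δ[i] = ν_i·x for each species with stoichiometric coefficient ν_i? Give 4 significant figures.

x = -8.6825e-04 M

Q₀ = 5.5185e-05 vs Keq = 8.8730e-04 ⇒ Q<K, forward
Step 1:
                   E          G          C          M
  Initial       0.26      8.902    0.01514      2.488
  Change    -0.02008  -0.006694    0.02008   0.006694
  Equil       0.2399      8.895    0.03522      2.495
  solve Keq expr → x = 0.006694; check Q = 8.8730e-04
Then add 0.7513 M of M.
Step 2:
                   E          G          C          M
  Initial     0.2399      8.895    0.03522      3.246
  Change    0.002605 8.6825e-04  -0.002605 -8.6825e-04
  Equil       0.2425      8.896    0.03262      3.245
  solve Keq expr → x = -8.6825e-04; check Q = 8.8730e-04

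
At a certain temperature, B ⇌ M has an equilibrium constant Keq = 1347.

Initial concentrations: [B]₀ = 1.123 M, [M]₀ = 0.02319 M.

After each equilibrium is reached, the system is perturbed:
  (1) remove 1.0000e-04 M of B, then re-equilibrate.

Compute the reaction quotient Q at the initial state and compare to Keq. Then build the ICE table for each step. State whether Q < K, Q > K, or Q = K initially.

Q₀ = 0.02065; Q < K (proceeds forward)

Q₀ = 0.02065 vs Keq = 1347 ⇒ Q<K, forward
Step 1:
                   B          M
  I            1.123    0.02319
  C           -1.122      1.122
  E       8.5029e-04      1.145
  solve Keq expr → x = 1.122; check Q = 1347
Then remove 1.0000e-04 M of B.
Step 2:
                   B          M
  I       7.5029e-04      1.145
  C       9.9926e-05 -9.9926e-05
  E       8.5022e-04      1.145
  solve Keq expr → x = -9.9926e-05; check Q = 1347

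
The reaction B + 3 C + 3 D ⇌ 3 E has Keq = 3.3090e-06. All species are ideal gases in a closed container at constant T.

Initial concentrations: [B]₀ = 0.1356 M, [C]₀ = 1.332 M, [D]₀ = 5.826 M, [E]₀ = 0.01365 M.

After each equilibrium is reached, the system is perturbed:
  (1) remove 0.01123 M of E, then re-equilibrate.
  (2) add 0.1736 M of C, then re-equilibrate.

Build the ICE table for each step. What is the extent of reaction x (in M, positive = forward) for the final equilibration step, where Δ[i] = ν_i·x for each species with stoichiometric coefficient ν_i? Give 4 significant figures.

x = 0.002202 M

Q₀ = 4.0134e-08 vs Keq = 3.3090e-06 ⇒ Q<K, forward
Step 1:
                  B         C         D         E
  Initial    0.1356     1.332     5.826   0.01365
  Change   -0.01383  -0.04149  -0.04149   0.04149
  Equil      0.1218     1.291     5.785   0.05514
  solve Keq expr → x = 0.01383; check Q = 3.3090e-06
Then remove 0.01123 M of E.
Step 2:
                  B         C         D         E
  Initial    0.1218     1.291     5.785   0.04391
  Change  -0.003395  -0.01019  -0.01019   0.01019
  Equil      0.1184      1.28     5.774   0.05409
  solve Keq expr → x = 0.003395; check Q = 3.3090e-06
Then add 0.1736 M of C.
Step 3:
                  B         C         D         E
  Initial    0.1184     1.454     5.774   0.05409
  Change  -0.002202 -0.006605 -0.006605  0.006605
  Equil      0.1162     1.447     5.768    0.0607
  solve Keq expr → x = 0.002202; check Q = 3.3090e-06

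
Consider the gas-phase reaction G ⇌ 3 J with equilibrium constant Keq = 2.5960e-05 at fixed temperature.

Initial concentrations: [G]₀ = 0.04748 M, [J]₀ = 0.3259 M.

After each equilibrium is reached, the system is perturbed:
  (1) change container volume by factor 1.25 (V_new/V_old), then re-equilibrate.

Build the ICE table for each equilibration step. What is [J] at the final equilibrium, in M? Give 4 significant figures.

[J]_eq = 0.01461 M

Q₀ = 0.729 vs Keq = 2.5960e-05 ⇒ Q>K, reverse
Step 1:
                    G           J
  I           0.04748      0.3259
  C            0.1034     -0.3101
  E            0.1509     0.01576
  solve Keq expr → x = -0.1034; check Q = 2.5960e-05
Then change container volume by factor 1.25 (V_new/V_old).
Step 2:
                    G           J
  I            0.1207     0.01261
  C       -6.6523e-04    0.001996
  E              0.12     0.01461
  solve Keq expr → x = 6.6523e-04; check Q = 2.5960e-05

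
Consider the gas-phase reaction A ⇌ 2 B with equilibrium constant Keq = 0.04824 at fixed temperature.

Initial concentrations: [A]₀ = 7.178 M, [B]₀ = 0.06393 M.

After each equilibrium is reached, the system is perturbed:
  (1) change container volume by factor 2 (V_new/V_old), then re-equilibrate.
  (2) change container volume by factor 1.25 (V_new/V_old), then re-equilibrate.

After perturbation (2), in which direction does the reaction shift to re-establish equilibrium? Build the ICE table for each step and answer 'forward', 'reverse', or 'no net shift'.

Direction: forward

Q₀ = 5.6938e-04 vs Keq = 0.04824 ⇒ Q<K, forward
Step 1:
                   A          B
  Initial      7.178    0.06393
  Change     -0.2569     0.5139
  Equil        6.921     0.5778
  solve Keq expr → x = 0.2569; check Q = 0.04824
Then change container volume by factor 2 (V_new/V_old).
Step 2:
                   A          B
  Initial      3.461     0.2889
  Change    -0.05811     0.1162
  Equil        3.402     0.4051
  solve Keq expr → x = 0.05811; check Q = 0.04824
Then change container volume by factor 1.25 (V_new/V_old).
Step 3:
                   A          B
  Initial      2.722     0.3241
  Change    -0.01851    0.03702
  Equil        2.703     0.3611
  solve Keq expr → x = 0.01851; check Q = 0.04824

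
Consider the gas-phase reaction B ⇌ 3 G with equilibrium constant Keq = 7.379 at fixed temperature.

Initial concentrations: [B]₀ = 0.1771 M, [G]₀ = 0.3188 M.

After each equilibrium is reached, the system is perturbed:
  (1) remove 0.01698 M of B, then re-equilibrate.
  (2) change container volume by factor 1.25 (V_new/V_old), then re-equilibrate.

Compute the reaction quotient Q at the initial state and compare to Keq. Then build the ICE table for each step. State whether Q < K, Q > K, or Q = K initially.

Q₀ = 0.183; Q < K (proceeds forward)

Q₀ = 0.183 vs Keq = 7.379 ⇒ Q<K, forward
Step 1:
                   B          G
  I           0.1771     0.3188
  C          -0.1293     0.3878
  E          0.04782     0.7066
  solve Keq expr → x = 0.1293; check Q = 7.379
Then remove 0.01698 M of B.
Step 2:
                   B          G
  I          0.03084     0.7066
  C          0.01074   -0.03221
  E          0.04157     0.6744
  solve Keq expr → x = -0.01074; check Q = 7.379
Then change container volume by factor 1.25 (V_new/V_old).
Step 3:
                   B          G
  I          0.03326     0.5395
  C        -0.008723    0.02617
  E          0.02454     0.5657
  solve Keq expr → x = 0.008723; check Q = 7.379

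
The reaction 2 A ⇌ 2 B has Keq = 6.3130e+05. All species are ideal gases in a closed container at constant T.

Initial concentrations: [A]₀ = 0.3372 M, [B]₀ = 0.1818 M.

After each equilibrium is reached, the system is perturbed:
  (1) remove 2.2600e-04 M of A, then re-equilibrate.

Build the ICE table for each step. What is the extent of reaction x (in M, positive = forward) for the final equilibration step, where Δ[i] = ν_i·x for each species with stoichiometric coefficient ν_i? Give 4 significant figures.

x = -1.1286e-04 M

Q₀ = 0.2907 vs Keq = 6.3130e+05 ⇒ Q<K, forward
Step 1:
                    A           B
  Initial      0.3372      0.1818
  Change      -0.3365      0.3365
  Equil    6.5238e-04      0.5183
  solve Keq expr → x = 0.1683; check Q = 6.3130e+05
Then remove 2.2600e-04 M of A.
Step 2:
                    A           B
  Initial  4.2638e-04      0.5183
  Change   2.2572e-04 -2.2572e-04
  Equil    6.5210e-04      0.5181
  solve Keq expr → x = -1.1286e-04; check Q = 6.3130e+05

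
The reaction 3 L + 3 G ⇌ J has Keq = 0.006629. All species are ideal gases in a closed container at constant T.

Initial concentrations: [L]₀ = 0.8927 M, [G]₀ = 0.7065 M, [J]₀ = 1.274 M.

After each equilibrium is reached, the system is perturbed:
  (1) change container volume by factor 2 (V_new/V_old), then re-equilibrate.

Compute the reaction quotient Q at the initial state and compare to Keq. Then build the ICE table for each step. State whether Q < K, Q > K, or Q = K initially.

Q₀ = 5.078 vs Keq = 0.006629 ⇒ Q>K, reverse
Step 1:
                   L          G          J
  I           0.8927     0.7065      1.274
  C            1.425      1.425     -0.475
  E            2.318      2.131      0.799
  solve Keq expr → x = -0.475; check Q = 0.006629
Then change container volume by factor 2 (V_new/V_old).
Step 2:
                   L          G          J
  I            1.159      1.066     0.3995
  C           0.6346     0.6346    -0.2115
  E            1.793        1.7      0.188
  solve Keq expr → x = -0.2115; check Q = 0.006629

Q₀ = 5.078; Q > K (proceeds reverse)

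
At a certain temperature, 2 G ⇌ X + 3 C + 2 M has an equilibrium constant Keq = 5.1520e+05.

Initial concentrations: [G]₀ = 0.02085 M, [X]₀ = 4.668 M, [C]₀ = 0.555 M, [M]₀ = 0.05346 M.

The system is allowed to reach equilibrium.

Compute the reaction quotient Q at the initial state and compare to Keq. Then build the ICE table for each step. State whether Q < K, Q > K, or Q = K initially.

Q₀ = 5.246; Q < K (proceeds forward)

Q₀ = 5.246 vs Keq = 5.1520e+05 ⇒ Q<K, forward
Step 1:
                    G           X           C           M
  Initial     0.02085       4.668       0.555     0.05346
  Change     -0.02075     0.01037     0.03112     0.02075
  Equil    1.0035e-04       4.678      0.5861     0.07421
  solve Keq expr → x = 0.01037; check Q = 5.1520e+05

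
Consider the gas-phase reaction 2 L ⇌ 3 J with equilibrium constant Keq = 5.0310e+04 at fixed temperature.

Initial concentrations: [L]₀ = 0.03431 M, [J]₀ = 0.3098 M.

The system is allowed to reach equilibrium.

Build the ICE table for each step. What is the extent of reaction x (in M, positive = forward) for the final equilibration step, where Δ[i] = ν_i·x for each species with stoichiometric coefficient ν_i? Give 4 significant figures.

Q₀ = 25.26 vs Keq = 5.0310e+04 ⇒ Q<K, forward
Step 1:
                    L           J
  Initial     0.03431      0.3098
  Change     -0.03335     0.05002
  Equil    9.6228e-04      0.3598
  solve Keq expr → x = 0.01667; check Q = 5.0310e+04

x = 0.01667 M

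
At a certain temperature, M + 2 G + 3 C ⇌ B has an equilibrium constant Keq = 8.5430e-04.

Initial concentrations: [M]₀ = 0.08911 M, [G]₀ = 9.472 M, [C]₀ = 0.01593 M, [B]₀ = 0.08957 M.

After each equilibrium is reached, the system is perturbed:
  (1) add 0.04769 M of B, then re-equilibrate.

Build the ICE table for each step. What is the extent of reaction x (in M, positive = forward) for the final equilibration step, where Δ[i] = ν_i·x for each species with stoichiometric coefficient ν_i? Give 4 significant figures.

Q₀ = 2771 vs Keq = 8.5430e-04 ⇒ Q>K, reverse
Step 1:
                  M         G         C         B
  Initial   0.08911     9.472   0.01593   0.08957
  Change    0.08925    0.1785    0.2677  -0.08925
  Equil      0.1784      9.65    0.2837 3.2391e-04
  solve Keq expr → x = -0.08925; check Q = 8.5430e-04
Then add 0.04769 M of B.
Step 2:
                  M         G         C         B
  Initial    0.1784      9.65    0.2837   0.04801
  Change    0.04663   0.09325    0.1399  -0.04663
  Equil       0.225     9.744    0.4236  0.001387
  solve Keq expr → x = -0.04663; check Q = 8.5430e-04

x = -0.04663 M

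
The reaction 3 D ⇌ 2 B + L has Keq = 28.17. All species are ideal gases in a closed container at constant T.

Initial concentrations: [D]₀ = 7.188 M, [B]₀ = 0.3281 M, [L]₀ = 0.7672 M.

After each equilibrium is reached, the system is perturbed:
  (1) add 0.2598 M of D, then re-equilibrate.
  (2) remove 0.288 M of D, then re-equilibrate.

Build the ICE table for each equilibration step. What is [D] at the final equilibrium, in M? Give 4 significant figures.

[D]_eq = 1.216 M

Q₀ = 2.2238e-04 vs Keq = 28.17 ⇒ Q<K, forward
Step 1:
                    D           B           L
  init          7.188      0.3281      0.7672
  Δ            -5.968       3.979       1.989
  eq             1.22       4.307       2.757
  solve Keq expr → x = 1.989; check Q = 28.17
Then add 0.2598 M of D.
Step 2:
                    D           B           L
  init           1.48       4.307       2.757
  Δ           -0.2211      0.1474      0.0737
  eq            1.259       4.454        2.83
  solve Keq expr → x = 0.0737; check Q = 28.17
Then remove 0.288 M of D.
Step 3:
                    D           B           L
  init         0.9705       4.454        2.83
  Δ            0.2451     -0.1634     -0.0817
  eq            1.216       4.291       2.749
  solve Keq expr → x = -0.0817; check Q = 28.17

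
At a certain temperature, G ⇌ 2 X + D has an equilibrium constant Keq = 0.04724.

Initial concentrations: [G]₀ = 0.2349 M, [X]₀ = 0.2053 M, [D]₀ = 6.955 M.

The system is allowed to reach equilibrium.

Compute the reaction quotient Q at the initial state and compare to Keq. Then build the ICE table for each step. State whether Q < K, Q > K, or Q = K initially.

Q₀ = 1.248 vs Keq = 0.04724 ⇒ Q>K, reverse
Step 1:
                    G           X           D
  init         0.2349      0.2053       6.955
  Δ           0.07941     -0.1588    -0.07941
  eq           0.3143     0.04647       6.876
  solve Keq expr → x = -0.07941; check Q = 0.04724

Q₀ = 1.248; Q > K (proceeds reverse)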